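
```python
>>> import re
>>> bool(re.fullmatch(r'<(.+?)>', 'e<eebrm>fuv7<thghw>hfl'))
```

False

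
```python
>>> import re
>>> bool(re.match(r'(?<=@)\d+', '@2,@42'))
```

False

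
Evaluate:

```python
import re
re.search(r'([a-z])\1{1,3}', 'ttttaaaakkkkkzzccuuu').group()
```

'tttt'

`\1` has to match the exact text group 1 already captured.
`re.search` tries every starting position until one works.
The match spans [0:4] → 'tttt'.
Captured: group 1 = 't'.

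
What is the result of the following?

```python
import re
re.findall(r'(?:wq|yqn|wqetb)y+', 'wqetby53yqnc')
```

['wqetby']

Matches: at [0:6] → 'wqetby'.
`findall` yields the raw match text (1 of them) because the pattern has no groups.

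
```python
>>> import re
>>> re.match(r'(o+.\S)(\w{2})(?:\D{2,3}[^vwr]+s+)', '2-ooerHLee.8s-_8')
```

`re.match` only tries the pattern at the start of the string.
Here the pattern fails at index 0, so the call returns None.

None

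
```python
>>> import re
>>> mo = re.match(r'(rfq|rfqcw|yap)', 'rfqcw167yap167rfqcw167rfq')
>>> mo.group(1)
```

`|` is ordered: at each position the engine commits to the first alternative that works.
With `match`, the pattern is implicitly anchored at the beginning.
The match spans [0:3] → 'rfq'.
Captured: group 1 = 'rfq'.

'rfq'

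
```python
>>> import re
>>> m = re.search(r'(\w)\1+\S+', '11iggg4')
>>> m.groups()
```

A backreference is literal: `\1` must see the identical characters the first group matched.
`search` walks the string left to right and returns the first match it finds.
The match spans [0:7] → '11iggg4'.
Captured: group 1 = '1'.

('1',)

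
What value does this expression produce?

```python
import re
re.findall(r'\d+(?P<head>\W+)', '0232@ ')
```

With a single group, `findall` returns only what that group captured — 1 item.

['@ ']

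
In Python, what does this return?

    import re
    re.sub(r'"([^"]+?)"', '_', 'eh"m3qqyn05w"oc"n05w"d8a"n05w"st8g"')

'eh_oc_d8a_st8g"'

Each match is replaced by '_'.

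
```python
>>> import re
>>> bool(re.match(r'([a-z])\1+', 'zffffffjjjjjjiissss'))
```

`\1` is not a pattern — it's the concrete string captured by group 1, re-applied verbatim.
With `match`, the pattern is implicitly anchored at the beginning.
Here the pattern fails at index 0, so the call returns None, and `bool(None)` is False.

False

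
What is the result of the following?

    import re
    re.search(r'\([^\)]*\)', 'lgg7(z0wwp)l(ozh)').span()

The match spans [4:11] → '(z0wwp)'.

(4, 11)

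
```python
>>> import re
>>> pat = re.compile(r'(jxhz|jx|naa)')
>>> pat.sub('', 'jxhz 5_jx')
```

The regex engine tests alternatives in the order written; an earlier branch that matches wins even if a later one would match more.
Matches: at [0:4] → 'jxhz'; at [7:9] → 'jx'.
`sub` substitutes '' at each match site.

' 5_'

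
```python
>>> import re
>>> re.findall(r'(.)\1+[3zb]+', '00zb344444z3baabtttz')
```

['0', '4', 'a', 't']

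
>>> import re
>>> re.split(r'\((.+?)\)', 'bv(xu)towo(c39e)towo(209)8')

['bv', 'xu', 'towo', 'c39e', 'towo', '209', '8']

Matches to split on: at [2:6] → '(xu)'; at [10:16] → '(c39e)'; at [20:25] → '(209)'.
The group in the pattern means `split` returns the separators' captures alongside the pieces.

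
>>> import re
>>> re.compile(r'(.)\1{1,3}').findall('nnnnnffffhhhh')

['n', 'f', 'h']

`\1` is not a pattern — it's the concrete string captured by group 1, re-applied verbatim.
Scanning left to right: at [0:4] match 'nnnn', group 1 = 'n'; at [5:9] match 'ffff', group 1 = 'f'; at [9:13] match 'hhhh', group 1 = 'h'.
With a single group, `findall` returns only what that group captured — 3 items.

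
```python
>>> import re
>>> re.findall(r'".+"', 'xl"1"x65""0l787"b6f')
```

Matches: at [2:16] → '"1"x65""0l787"'.
No capturing groups, so `findall` returns the 1 full match string.

['"1"x65""0l787"']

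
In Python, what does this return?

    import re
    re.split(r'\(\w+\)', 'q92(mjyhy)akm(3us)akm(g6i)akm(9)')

['q92', 'akm', 'akm', 'akm', '']

Matches to split on: at [3:10] → '(mjyhy)'; at [13:18] → '(3us)'; at [21:26] → '(g6i)'; at [29:32] → '(9)'.
Splitting on the pattern gives 5 pieces.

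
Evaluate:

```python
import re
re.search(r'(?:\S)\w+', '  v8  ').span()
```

(2, 4)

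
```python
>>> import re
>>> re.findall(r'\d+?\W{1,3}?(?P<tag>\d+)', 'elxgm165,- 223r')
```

One capturing group, so `findall` returns just the captured substring from the one match — 1 in all.

['223']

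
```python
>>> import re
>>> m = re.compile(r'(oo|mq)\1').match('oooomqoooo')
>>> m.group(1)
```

'oo'

The match spans [0:4] → 'oooo'.
Captured: group 1 = 'oo'.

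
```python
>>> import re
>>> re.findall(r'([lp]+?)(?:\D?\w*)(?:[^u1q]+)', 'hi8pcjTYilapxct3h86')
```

One capturing group, so `findall` returns just the captured substring from the one match — 1 in all.

['p']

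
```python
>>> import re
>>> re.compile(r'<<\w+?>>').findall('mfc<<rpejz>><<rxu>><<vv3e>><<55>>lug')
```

Matches: at [3:12] → '<<rpejz>>'; at [12:19] → '<<rxu>>'; at [19:27] → '<<vv3e>>'; at [27:33] → '<<55>>'.
Since nothing is captured, `findall` lists the 4 matched substrings directly.

['<<rpejz>>', '<<rxu>>', '<<vv3e>>', '<<55>>']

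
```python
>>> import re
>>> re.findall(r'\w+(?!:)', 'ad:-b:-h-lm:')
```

['a', 'h', 'l']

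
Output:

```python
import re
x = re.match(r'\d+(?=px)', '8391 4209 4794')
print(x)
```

The lookaround is zero-width — it requires the adjacent text to match without consuming it, so the asserted text isn't part of the match.
`re.match` only tries the pattern at the start of the string.
Here the string doesn't start with a match, so the call returns None.

None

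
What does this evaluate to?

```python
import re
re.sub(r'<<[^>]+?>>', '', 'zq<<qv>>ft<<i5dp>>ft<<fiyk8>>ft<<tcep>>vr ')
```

Matches: at [2:8] → '<<qv>>'; at [10:18] → '<<i5dp>>'; at [20:29] → '<<fiyk8>>'; at [31:39] → '<<tcep>>'.
`sub` substitutes '' at each match site.

'zqftftftvr '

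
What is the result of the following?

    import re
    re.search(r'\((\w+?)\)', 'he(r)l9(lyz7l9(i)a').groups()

The match spans [2:5] → '(r)'.
Captured: group 1 = 'r'.

('r',)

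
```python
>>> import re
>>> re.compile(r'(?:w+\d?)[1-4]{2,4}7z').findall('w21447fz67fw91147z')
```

['w91147z']

Since nothing is captured, `findall` lists the 1 matched substring directly.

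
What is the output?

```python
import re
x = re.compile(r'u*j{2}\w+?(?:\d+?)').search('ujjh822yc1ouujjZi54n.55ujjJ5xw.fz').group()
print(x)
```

ujjh8

The pattern matches zero or more of the literal 'u', then exactly 2 of a literal 'j', then one or more of a word character (lazy); then one or more of a digit (lazy) (non-capturing group).
`re.search` tries every starting position until one works.
The match spans [0:5] → 'ujjh8'.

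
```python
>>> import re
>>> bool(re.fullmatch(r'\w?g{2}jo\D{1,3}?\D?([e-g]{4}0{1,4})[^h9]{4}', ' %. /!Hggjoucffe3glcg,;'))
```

The pattern matches optionally a word character; then exactly 2 of the literal 'g', then the literal 'jo', then 1 to 3 of a non-digit (lazy); then optionally a non-digit; then exactly 4 of a character in [e-g], then 1 to 4 of the literal '0' (captured); then exactly 4 of any character except [h9].
For `fullmatch`, every character of the input must be accounted for by the pattern.
Here there's no way to consume every character, so the call returns None, and `bool(None)` is False.

False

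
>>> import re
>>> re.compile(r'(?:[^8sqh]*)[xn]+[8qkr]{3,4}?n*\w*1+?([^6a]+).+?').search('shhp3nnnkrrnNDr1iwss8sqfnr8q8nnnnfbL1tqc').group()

The pattern matches zero or more of any character except [8sqh] (non-capturing group); then one or more of one of [xn], then 3 to 4 of one of [8qkr] (lazy); then zero or more of the literal 'n', then zero or more of a word character, then one or more of the literal '1' (lazy); then one or more of any character except [6a] (captured); then one or more of any character (lazy).
`search` walks the string left to right and returns the first match it finds.
The match spans [3:40] → 'p3nnnkrrnNDr1iwss8sqfnr8q8nnnnfbL1tqc'.
Captured: group 1 = 'tq'.

'p3nnnkrrnNDr1iwss8sqfnr8q8nnnnfbL1tqc'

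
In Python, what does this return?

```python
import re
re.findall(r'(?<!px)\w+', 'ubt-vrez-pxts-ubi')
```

['ubt', 'vrez', 'pxts', 'ubi']

A negative assertion filters positions out without eating any characters.
Since nothing is captured, `findall` lists the 4 matched substrings directly.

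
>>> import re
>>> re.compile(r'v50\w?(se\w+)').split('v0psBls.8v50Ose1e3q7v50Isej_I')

This matches the literal 'v50', then optionally a word character; then the literal 'se', then one or more of a word character (captured).
Because the pattern has a capturing group, `split` also inserts each captured text between the pieces.

['v0psBls.8', 'se1e3q7v50Isej_I', '']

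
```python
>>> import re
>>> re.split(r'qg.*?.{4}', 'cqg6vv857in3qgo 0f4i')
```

['c', '57in3', '4i']

The pattern matches the literal 'qg', then zero or more of any character (lazy); then exactly 4 of any character.
The `?` after the quantifier makes it lazy — it takes as little as possible before letting the rest of the pattern try.
Matches to split on: at [1:7] → 'qg6vv8'; at [12:18] → 'qgo 0f'.
Each match becomes a cut point; 3 segments remain.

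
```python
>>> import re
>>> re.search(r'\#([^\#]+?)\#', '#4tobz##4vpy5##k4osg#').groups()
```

`search` walks the string left to right and returns the first match it finds.
The match spans [0:7] → '#4tobz#'.
Captured: group 1 = '4tobz'.

('4tobz',)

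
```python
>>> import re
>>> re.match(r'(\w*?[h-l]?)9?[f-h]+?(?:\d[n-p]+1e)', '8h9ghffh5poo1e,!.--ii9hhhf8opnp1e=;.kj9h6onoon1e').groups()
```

('8h',)

The match spans [0:14] → '8h9ghffh5poo1e'.
Captured: group 1 = '8h'.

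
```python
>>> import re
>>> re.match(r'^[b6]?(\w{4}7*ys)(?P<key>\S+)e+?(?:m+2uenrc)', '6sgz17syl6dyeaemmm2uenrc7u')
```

None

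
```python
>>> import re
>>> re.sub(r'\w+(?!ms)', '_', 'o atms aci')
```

'_ _ _'

The negative lookaround is zero-width — it rules out positions where the adjacent text would match, without consuming anything.
Each match is replaced by '_'.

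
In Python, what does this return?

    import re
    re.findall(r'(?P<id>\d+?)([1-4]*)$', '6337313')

[('6337', '313')]

With the lazy modifier that quantifier settles for the fewest repetitions that let the rest of the pattern succeed (the atoms after it are unaffected and can still be greedy).
`findall` packs the 2 group values into a tuple for every match.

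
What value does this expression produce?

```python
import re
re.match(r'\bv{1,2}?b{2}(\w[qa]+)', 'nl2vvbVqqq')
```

None

Pattern: a word boundary (`\b`, zero-width); then 1 to 2 of a literal 'v' (lazy), then exactly 2 of the literal 'b'; then a word character, then one or more of one of [qa] (captured).
`match` is anchored at position 0; if the pattern doesn't fit there, it returns None.
Here the string doesn't start with a match, so the call returns None.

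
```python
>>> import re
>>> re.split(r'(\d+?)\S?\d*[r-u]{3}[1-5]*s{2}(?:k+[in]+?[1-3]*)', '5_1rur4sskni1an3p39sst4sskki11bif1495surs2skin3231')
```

['', '5', 'i1an', '3', 'bif1495surs2skin3231']

Pattern: one or more of a digit (lazy) (captured); then optionally a non-whitespace character, then zero or more of a digit, then exactly 3 of a character in [r-u]; then zero or more of a character in [1-5], then exactly 2 of a literal 's'; then one or more of a literal 'k', then one or more of one of [in] (lazy), then zero or more of a character in [1-3] (non-capturing group).
The `?` after the quantifier makes it lazy — it takes as little as possible before letting the rest of the pattern try.
Matches to split on: at [0:11] → '5_1rur4sskn'; at [15:30] → '3p39sst4sskki11'.
The group in the pattern means `split` returns the separators' captures alongside the pieces.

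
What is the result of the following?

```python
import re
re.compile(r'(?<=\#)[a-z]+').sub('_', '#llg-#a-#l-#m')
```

'#_-#_-#_-#_'

Lookahead/lookbehind check context without consuming it, so the matched span excludes the asserted characters.
Matches: at [1:4] → 'llg'; at [6:7] → 'a'; at [9:10] → 'l'; at [12:13] → 'm'.
`sub` substitutes '_' at each match site.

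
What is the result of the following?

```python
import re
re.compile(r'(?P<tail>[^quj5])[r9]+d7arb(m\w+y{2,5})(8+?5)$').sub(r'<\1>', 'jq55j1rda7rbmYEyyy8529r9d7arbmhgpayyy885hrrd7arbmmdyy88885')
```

The replacement refers to a captured group, so each match is rewritten using its own captured text.

'jq55j1rda7rbmYEyyy85<2>'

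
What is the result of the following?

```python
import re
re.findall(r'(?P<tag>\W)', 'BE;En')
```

[';']

Pattern: a non-word character (captured as 'tag').
Matches: at [2:3] match ';', group 1 = ';'.
One capturing group, so `findall` returns just the captured substring from the one match — 1 in all.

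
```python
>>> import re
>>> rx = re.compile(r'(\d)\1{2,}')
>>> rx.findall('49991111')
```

['9', '1']

The backreference `\1` re-matches whatever the first group consumed, character for character.
With a single group, `findall` returns only what that group captured — 2 items.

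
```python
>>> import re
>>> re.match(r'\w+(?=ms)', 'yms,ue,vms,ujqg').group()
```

The `(?=…)`/`(?<=…)` assertion just peeks at neighbouring text; it doesn't advance the match position.
`re.match` only tries the pattern at the start of the string.
The match spans [0:1] → 'y'.

'y'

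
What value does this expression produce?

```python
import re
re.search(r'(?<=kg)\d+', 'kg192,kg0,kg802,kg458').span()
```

(2, 5)

Lookahead/lookbehind check context without consuming it, so the matched span excludes the asserted characters.
Unlike `match`, `search` isn't anchored — it looks for the pattern anywhere in the string.
The match spans [2:5] → '192'.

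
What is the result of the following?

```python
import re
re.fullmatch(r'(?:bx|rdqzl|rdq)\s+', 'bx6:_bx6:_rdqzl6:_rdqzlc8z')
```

`fullmatch` succeeds only if the pattern covers the string from start to end.
Here the string isn't matched end-to-end, so the call returns None.

None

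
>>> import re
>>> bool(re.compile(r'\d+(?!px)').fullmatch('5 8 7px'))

False

A negative assertion filters positions out without eating any characters.
`re.fullmatch` requires the pattern to consume the entire string.
Here there's no way to consume every character, so the call returns None, and `bool(None)` is False.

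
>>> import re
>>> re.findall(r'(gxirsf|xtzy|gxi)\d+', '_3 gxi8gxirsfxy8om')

Scanning left to right: at [3:7] match 'gxi8', group 1 = 'gxi'.
One capturing group, so `findall` returns just the captured substring from the one match — 1 in all.

['gxi']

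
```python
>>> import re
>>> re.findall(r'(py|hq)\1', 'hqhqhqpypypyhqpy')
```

['hq', 'py']

The backreference `\1` re-matches whatever the first group consumed, character for character.
One capturing group, so `findall` returns just the captured substring from each match — 2 in all.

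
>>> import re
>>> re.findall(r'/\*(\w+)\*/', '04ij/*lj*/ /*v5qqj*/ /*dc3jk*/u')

['lj', 'v5qqj', 'dc3jk']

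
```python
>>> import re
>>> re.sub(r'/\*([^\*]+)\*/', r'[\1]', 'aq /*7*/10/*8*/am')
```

Matches: at [3:8] → '/*7*/'; at [10:15] → '/*8*/'.
`\1` in the replacement pulls in group 1's text for each match.

'aq [7]10[8]am'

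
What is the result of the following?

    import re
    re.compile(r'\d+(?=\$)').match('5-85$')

With `match`, the pattern is implicitly anchored at the beginning.
Here the string doesn't start with a match, so the call returns None.

None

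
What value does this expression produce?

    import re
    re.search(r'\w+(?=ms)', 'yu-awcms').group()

'awc'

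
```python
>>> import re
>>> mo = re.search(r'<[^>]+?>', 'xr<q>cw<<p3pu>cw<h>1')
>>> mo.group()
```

'<q>'

The match spans [2:5] → '<q>'.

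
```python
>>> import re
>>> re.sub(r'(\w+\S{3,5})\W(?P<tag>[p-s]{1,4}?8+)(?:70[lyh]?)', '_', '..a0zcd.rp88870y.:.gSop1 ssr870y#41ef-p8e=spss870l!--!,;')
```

This matches one or more of a word character, then 3 to 5 of a non-whitespace character (captured); then a non-word character; then 1 to 4 of a character in [p-s] (lazy), then one or more of the literal '8' (captured as 'tag'); then the literal '70', then optionally one of [lyh] (non-capturing group).
Each match is replaced by '_'.

'.._.:._#_!--!,;'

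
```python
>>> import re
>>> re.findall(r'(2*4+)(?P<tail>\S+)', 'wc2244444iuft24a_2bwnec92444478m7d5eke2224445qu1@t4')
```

[('2244444', 'iuft24a_2bwnec92444478m7d5eke2224445qu1@t4')]

The pattern matches zero or more of a literal '2', then one or more of the literal '4' (captured); then one or more of a non-whitespace character (captured as 'tail').
Scanning left to right: at [2:51] match '2244444iuft24a_2bwnec92444478m7d5eke2224445qu1@t4', groups = ('2244444', 'iuft24a_2bwnec92444478m7d5eke2224445qu1@t4').
2 groups means the one result is a tuple of 2 captured strings — 1 here.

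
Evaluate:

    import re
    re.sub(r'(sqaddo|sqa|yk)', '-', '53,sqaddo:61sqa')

'53,-:61-'

Alternation isn't longest-match — the leftmost alternative that fits at this position is chosen.
Matches: at [3:9] → 'sqaddo'; at [12:15] → 'sqa'.
Each match is replaced by '-'.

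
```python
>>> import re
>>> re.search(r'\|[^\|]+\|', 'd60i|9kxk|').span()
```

(4, 10)

`re.search` tries every starting position until one works.
The match spans [4:10] → '|9kxk|'.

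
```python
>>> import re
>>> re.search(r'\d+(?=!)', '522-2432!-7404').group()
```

'2432'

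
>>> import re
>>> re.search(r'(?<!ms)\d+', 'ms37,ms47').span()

(3, 4)

`(?!…)`/`(?<!…)` only lets a position through if the neighbouring text does NOT match; no characters are consumed.
`search` walks the string left to right and returns the first match it finds.
The match spans [3:4] → '7'.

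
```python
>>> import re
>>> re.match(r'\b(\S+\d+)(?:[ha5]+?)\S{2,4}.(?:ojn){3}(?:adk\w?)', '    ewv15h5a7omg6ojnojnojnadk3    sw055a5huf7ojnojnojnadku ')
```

None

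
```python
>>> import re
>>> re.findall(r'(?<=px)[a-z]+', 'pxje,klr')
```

The lookaround is zero-width — it requires the adjacent text to match without consuming it, so the asserted text isn't part of the match.
Walking the string: at [2:4] → 'je'.
`findall` yields the raw match text (1 of them) because the pattern has no groups.

['je']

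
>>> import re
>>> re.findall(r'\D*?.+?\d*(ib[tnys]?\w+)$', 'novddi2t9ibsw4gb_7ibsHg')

['ibsw4gb_7ibsHg']

Pattern: zero or more of a non-digit (lazy), then one or more of any character (lazy), then zero or more of a digit; then the literal 'ib', then optionally one of [tnys], then one or more of a word character (captured); then anchored at the end.
With a single group, `findall` returns only what that group captured — 1 item.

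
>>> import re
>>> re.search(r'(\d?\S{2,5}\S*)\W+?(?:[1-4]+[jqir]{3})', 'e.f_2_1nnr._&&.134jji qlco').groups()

('e.f_2_1nnr._&&',)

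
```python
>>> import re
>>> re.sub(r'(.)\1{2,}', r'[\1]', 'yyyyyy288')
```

'[y]288'

`\1` is not a pattern — it's the concrete string captured by group 1, re-applied verbatim.
Matches: at [0:6] → 'yyyyyy'.
Each match is replaced using the text its own group 1 captured.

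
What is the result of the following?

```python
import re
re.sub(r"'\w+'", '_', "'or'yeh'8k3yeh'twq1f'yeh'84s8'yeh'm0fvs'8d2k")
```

Matches: at [0:4] → "'or'"; at [7:15] → "'8k3yeh'"; at [20:25] → "'yeh'"; at [29:34] → "'yeh'".
Every occurrence is swapped for '_'.

"_yeh_twq1f_84s8_m0fvs'8d2k"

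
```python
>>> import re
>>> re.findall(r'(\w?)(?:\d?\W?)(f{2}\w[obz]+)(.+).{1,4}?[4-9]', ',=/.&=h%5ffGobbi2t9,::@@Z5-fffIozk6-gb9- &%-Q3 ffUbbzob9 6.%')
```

[('5', 'ffGobb', 'i2t9,::@@Z5-fffIozk6-gb9- &%-Q3 ffUbbzob9')]

Pattern: optionally a word character (captured); then optionally a digit, then optionally a non-word character (non-capturing group); then exactly 2 of the literal 'f', then a word character, then one or more of one of [obz] (captured); then one or more of any character (captured); then 1 to 4 of any character (lazy), then a character in [4-9].
Scanning left to right: at [8:58] match '5ffGobbi2t9,::@@Z5-fffIozk6-gb9- &%-Q3 ffUbbzob9 6', groups = ('5', 'ffGobb', 'i2t9,::@@Z5-fffIozk6-gb9- &%-Q3 ffUbbzob9').
3 groups means the one result is a tuple of 3 captured strings — 1 here.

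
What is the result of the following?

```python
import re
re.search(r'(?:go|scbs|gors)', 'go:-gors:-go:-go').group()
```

`re.search` tries every starting position until one works.
The match spans [0:2] → 'go'.

'go'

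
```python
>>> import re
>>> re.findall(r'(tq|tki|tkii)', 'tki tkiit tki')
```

Alternation tries branches left to right and keeps the first one that lets the overall match succeed at that position.
Matches: at [0:3] match 'tki', group 1 = 'tki'; at [4:7] match 'tki', group 1 = 'tki'; at [10:13] match 'tki', group 1 = 'tki'.
`findall` collects group 1 from each match (3 total).

['tki', 'tki', 'tki']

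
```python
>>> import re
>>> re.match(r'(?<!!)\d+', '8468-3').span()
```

(0, 4)

`(?!…)`/`(?<!…)` only lets a position through if the neighbouring text does NOT match; no characters are consumed.
With `match`, the pattern is implicitly anchored at the beginning.
The match spans [0:4] → '8468'.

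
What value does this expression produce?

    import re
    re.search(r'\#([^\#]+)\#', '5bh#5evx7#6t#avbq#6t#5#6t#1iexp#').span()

(3, 10)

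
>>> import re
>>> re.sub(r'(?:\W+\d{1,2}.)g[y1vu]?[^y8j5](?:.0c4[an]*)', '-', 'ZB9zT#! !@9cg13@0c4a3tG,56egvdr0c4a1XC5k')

'ZB9zT-3tG-1XC5k'

`sub` substitutes '-' at each match site.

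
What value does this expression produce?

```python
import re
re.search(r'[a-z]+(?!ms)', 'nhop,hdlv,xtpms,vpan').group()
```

'nhop'

A negative assertion filters positions out without eating any characters.
The match spans [0:4] → 'nhop'.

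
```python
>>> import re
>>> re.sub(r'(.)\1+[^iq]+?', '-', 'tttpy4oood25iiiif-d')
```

`\1` has to match the exact text group 1 already captured.
Matches: at [0:4] → 'tttp'; at [6:10] → 'oood'; at [12:17] → 'iiiif'.
`sub` substitutes '-' at each match site.

'-y4-25--d'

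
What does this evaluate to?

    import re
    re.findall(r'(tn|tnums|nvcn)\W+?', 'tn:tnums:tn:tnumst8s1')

['tn', 'tnums', 'tn']

Walking the string: at [0:3] match 'tn:', group 1 = 'tn'; at [3:9] match 'tnums:', group 1 = 'tnums'; at [9:12] match 'tn:', group 1 = 'tn'.
One capturing group, so `findall` returns just the captured substring from each match — 3 in all.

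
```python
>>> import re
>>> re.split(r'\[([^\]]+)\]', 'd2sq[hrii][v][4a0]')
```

Matches to split on: at [4:10] → '[hrii]'; at [10:13] → '[v]'; at [13:18] → '[4a0]'.
`re.split` interleaves the captured-group text with the surrounding fragments.

['d2sq', 'hrii', '', 'v', '', '4a0', '']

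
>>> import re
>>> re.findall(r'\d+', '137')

The pattern matches one or more of a digit.
Matches: at [0:3] → '137'.
With no groups in the pattern, `findall` gives back each whole match — 1 here.

['137']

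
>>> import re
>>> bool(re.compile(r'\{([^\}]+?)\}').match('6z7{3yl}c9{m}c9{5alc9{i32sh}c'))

False

With `match`, the pattern is implicitly anchored at the beginning.
Here the string doesn't start with a match, so the call returns None, and `bool(None)` is False.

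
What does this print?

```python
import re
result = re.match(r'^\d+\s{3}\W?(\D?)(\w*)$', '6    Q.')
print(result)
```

None

The pattern matches anchored at the start of the string; then one or more of a digit; then exactly 3 of whitespace, then optionally a non-word character; then optionally a non-digit (captured); then zero or more of a word character (captured); then anchored at the end.
`re.match` only tries the pattern at the start of the string.
Here the string doesn't start with a match, so the call returns None.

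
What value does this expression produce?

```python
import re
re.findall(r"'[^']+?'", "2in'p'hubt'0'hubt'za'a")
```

["'p'", "'0'", "'za'"]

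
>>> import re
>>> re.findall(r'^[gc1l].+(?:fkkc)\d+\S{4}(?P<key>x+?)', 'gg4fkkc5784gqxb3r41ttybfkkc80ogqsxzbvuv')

Pattern: anchored at the start of the string; then one of [gc1l], then one or more of any character; then the literal 'fk', then the literal 'kc' (non-capturing group); then one or more of a digit; then exactly 4 of a non-whitespace character; then one or more of a literal 'x' (lazy) (captured as 'key').
One capturing group, so `findall` returns just the captured substring from the one match — 1 in all.

['x']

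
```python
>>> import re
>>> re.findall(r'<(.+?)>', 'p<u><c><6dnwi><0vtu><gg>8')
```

['u', 'c', '6dnwi', '0vtu', 'gg']

Matches: at [1:4] match '<u>', group 1 = 'u'; at [4:7] match '<c>', group 1 = 'c'; at [7:14] match '<6dnwi>', group 1 = '6dnwi'; at [14:20] match '<0vtu>', group 1 = '0vtu'; at [20:24] match '<gg>', group 1 = 'gg'.
Because there's exactly one group, `findall` drops the full match and keeps group 1 from each hit.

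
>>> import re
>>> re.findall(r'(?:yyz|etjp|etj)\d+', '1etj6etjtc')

['etj6']

Scanning left to right: at [1:5] → 'etj6'.
Since nothing is captured, `findall` lists the 1 matched substring directly.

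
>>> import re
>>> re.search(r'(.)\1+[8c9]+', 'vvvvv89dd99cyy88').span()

(0, 7)

After group 1 captures some text, `\1` only succeeds where that same text appears again.
The match spans [0:7] → 'vvvvv89'.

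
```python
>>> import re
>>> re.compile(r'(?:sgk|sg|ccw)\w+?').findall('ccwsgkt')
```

['ccws']

Since nothing is captured, `findall` lists the 1 matched substring directly.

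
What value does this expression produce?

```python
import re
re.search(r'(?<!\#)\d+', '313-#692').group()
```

Because the assertion is negative and zero-width, positions next to the forbidden text are skipped.
`re.search` scans for the first position where the pattern succeeds.
The match spans [0:3] → '313'.

'313'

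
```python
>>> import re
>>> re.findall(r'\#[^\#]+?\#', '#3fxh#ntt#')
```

['#3fxh#']

No capturing groups, so `findall` returns the 1 full match string.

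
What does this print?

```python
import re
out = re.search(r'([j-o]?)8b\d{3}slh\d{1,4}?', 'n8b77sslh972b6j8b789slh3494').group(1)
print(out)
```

Pattern: optionally a character in [j-o] (captured); then the literal '8b', then exactly 3 of a digit, then the literal 'slh'; then 1 to 4 of a digit (lazy).
With the lazy modifier that quantifier settles for the fewest repetitions that let the rest of the pattern succeed (the atoms after it are unaffected and can still be greedy).
`re.search` scans for the first position where the pattern succeeds.
The match spans [14:24] → 'j8b789slh3'.
Captured: group 1 = 'j'.

j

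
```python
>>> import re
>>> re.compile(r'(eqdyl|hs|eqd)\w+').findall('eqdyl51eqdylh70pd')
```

Alternation tries branches left to right and keeps the first one that lets the overall match succeed at that position.
Scanning left to right: at [0:17] match 'eqdyl51eqdylh70pd', group 1 = 'eqdyl'.
One capturing group, so `findall` returns just the captured substring from the one match — 1 in all.

['eqdyl']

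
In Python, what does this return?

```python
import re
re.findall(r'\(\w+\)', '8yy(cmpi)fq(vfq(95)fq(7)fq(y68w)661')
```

['(cmpi)', '(95)', '(7)', '(y68w)']

Since nothing is captured, `findall` lists the 4 matched substrings directly.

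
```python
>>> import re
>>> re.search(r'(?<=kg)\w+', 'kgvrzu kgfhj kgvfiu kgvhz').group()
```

Because the assertion is zero-width, the text it checks is not consumed and won't appear in the result.
`re.search` scans for the first position where the pattern succeeds.
The match spans [2:6] → 'vrzu'.

'vrzu'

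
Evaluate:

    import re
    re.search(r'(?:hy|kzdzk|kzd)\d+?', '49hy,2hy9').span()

`search` walks the string left to right and returns the first match it finds.
The match spans [6:9] → 'hy9'.

(6, 9)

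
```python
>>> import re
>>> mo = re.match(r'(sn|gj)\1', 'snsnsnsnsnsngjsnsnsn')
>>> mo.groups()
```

A backreference is literal: `\1` must see the identical characters the first group matched.
`re.match` won't scan ahead — the pattern has to work from the very first character.
The match spans [0:4] → 'snsn'.
Captured: group 1 = 'sn'.

('sn',)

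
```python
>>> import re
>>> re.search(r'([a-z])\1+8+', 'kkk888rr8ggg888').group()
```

'kkk888'

The backreference `\1` re-matches whatever the first group consumed, character for character.
The match spans [0:6] → 'kkk888'.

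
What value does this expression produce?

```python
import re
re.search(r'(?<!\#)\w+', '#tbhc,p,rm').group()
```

'bhc'

A negative assertion filters positions out without eating any characters.
`search` walks the string left to right and returns the first match it finds.
The match spans [2:5] → 'bhc'.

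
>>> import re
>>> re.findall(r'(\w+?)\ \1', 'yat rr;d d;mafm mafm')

['d', 'mafm']

The backreference `\1` re-matches whatever the first group consumed, character for character.
With a single group, `findall` returns only what that group captured — 2 items.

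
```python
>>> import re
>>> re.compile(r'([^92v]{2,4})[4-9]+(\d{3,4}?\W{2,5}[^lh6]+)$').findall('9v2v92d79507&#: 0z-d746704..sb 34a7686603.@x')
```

[(' 34a', '603.@x')]

2 groups means the one result is a tuple of 2 captured strings — 1 here.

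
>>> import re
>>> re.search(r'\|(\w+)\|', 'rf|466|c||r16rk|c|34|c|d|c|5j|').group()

The match spans [2:7] → '|466|'.

'|466|'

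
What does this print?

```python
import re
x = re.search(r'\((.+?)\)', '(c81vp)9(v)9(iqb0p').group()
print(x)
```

(c81vp)

The `?` after the quantifier makes it lazy — it takes as little as possible before letting the rest of the pattern try.
`re.search` tries every starting position until one works.
The match spans [0:7] → '(c81vp)'.
Captured: group 1 = 'c81vp'.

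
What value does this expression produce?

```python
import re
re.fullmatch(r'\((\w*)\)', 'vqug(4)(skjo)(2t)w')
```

None

For `fullmatch`, every character of the input must be accounted for by the pattern.
Here the pattern can't cover the whole string, so the call returns None.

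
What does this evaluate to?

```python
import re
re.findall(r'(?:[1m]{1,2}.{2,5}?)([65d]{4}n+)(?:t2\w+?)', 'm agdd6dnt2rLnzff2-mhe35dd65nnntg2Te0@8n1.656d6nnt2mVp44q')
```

['dd6dn', '56d6nn']

Pattern: 1 to 2 of one of [1m], then 2 to 5 of any character (lazy) (non-capturing group); then exactly 4 of one of [65d], then one or more of a literal 'n' (captured); then the literal 't2', then one or more of a word character (lazy) (non-capturing group).
With a single group, `findall` returns only what that group captured — 2 items.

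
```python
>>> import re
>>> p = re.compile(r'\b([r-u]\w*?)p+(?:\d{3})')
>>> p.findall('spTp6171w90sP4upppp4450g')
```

['spT']

A `+?`/`*?`/`{m,n}?` starts at its minimum and grows only as far as needed for what follows to match.
Because there's exactly one group, `findall` drops the full match and keeps group 1 from the one hit.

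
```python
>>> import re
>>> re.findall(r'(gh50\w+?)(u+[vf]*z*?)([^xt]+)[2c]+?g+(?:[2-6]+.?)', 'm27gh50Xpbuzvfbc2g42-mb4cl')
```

[('gh50Xpb', 'u', 'zvfbc')]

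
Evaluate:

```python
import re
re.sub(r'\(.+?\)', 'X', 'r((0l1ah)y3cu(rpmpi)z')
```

'rXy3cuXz'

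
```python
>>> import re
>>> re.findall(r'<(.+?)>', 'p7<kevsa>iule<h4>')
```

['kevsa', 'h4']

A non-greedy quantifier consumes as few characters as it can — just enough that the remainder of the pattern still matches from where it stops; whatever follows it matches normally.
Matches: at [2:9] match '<kevsa>', group 1 = 'kevsa'; at [13:17] match '<h4>', group 1 = 'h4'.
`findall` collects group 1 from each match (2 total).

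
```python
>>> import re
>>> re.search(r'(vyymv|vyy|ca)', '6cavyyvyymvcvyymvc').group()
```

The match spans [1:3] → 'ca'.

'ca'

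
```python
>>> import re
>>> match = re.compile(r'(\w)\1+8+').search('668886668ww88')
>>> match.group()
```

`\1` has to match the exact text group 1 already captured.
The match spans [0:5] → '66888'.

'66888'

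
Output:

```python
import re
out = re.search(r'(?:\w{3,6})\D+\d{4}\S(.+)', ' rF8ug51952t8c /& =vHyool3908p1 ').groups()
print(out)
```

The pattern matches 3 to 6 of a word character (non-capturing group); then one or more of a non-digit; then exactly 4 of a digit, then a non-whitespace character; then one or more of any character (captured).
Unlike `match`, `search` isn't anchored — it looks for the pattern anywhere in the string.
The match spans [1:32] → 'rF8ug51952t8c /& =vHyool3908p1 '.
Captured: group 1 = 't8c /& =vHyool3908p1 '.

('t8c /& =vHyool3908p1 ',)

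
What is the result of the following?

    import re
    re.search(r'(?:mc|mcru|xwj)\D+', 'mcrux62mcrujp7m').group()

'mcrux'

`re.search` scans for the first position where the pattern succeeds.
The match spans [0:5] → 'mcrux'.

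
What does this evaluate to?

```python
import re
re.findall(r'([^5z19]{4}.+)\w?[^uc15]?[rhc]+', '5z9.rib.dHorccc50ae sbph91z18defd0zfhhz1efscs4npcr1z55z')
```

['.rib.dHorccc50ae sbph91z18defd0zfhhz1efscs4npc']

One capturing group, so `findall` returns just the captured substring from the one match — 1 in all.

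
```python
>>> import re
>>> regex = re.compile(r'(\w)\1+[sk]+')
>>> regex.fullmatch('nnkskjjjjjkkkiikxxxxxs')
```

For `fullmatch`, every character of the input must be accounted for by the pattern.
Here the pattern can't cover the whole string, so the call returns None.

None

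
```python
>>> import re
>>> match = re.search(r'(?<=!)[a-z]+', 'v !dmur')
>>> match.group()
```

'dmur'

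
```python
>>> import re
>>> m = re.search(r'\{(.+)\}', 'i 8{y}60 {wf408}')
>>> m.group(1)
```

`search` walks the string left to right and returns the first match it finds.
The match spans [3:16] → '{y}60 {wf408}'.
Captured: group 1 = 'y}60 {wf408'.

'y}60 {wf408'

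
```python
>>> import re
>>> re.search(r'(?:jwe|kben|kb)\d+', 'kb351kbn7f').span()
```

The match spans [0:5] → 'kb351'.

(0, 5)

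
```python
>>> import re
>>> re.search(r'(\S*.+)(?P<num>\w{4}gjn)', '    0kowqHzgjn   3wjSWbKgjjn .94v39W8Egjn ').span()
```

(0, 41)

The pattern matches zero or more of a non-whitespace character, then one or more of any character (captured); then exactly 4 of a word character, then the literal 'gjn' (captured as 'num').
`re.search` tries every starting position until one works.
The match spans [0:41] → '    0kowqHzgjn   3wjSWbKgjjn .94v39W8Egjn'.
Captured: group 1 = '    0kowqHzgjn   3wjSWbKgjjn .94v3', group 2 = '9W8Egjn'.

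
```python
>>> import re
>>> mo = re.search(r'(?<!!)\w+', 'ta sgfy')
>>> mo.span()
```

(0, 2)

Because the assertion is negative and zero-width, positions next to the forbidden text are skipped.
The match spans [0:2] → 'ta'.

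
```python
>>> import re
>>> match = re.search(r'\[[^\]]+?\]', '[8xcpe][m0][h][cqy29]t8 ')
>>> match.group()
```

`search` walks the string left to right and returns the first match it finds.
The match spans [0:7] → '[8xcpe]'.

'[8xcpe]'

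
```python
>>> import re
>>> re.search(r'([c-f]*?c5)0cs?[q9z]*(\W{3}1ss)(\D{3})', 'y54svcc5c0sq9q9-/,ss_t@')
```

Pattern: zero or more of a character in [c-f] (lazy), then the literal 'c5' (captured); then the literal '0c', then optionally a literal 's', then zero or more of one of [q9z]; then exactly 3 of a non-word character, then the literal '1ss' (captured); then exactly 3 of a non-digit (captured).
`re.search` tries every starting position until one works.
Here no position works, so the call returns None.

None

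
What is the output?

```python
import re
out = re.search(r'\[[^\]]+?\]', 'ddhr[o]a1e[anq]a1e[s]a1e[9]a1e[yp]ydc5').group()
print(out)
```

Unlike `match`, `search` isn't anchored — it looks for the pattern anywhere in the string.
The match spans [4:7] → '[o]'.

[o]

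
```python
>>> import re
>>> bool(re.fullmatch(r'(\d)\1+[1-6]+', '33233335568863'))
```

`re.fullmatch` is like wrapping the pattern in `^…$` (in single-line mode).
Here there's no way to consume every character, so the call returns None, and `bool(None)` is False.

False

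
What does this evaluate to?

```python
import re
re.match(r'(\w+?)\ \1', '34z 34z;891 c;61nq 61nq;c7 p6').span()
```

(0, 7)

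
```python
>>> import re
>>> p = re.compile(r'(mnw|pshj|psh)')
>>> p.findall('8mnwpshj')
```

['mnw', 'pshj']

Alternation tries branches left to right and keeps the first one that lets the overall match succeed at that position.
One capturing group, so `findall` returns just the captured substring from each match — 2 in all.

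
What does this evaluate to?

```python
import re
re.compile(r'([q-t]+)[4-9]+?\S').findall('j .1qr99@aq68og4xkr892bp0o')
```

The pattern matches one or more of a character in [q-t] (captured); then one or more of a character in [4-9] (lazy); then a non-whitespace character.
Because there's exactly one group, `findall` drops the full match and keeps group 1 from each hit.

['qr', 'q', 'r']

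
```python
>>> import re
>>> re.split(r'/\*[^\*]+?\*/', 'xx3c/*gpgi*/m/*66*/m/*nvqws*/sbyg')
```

['xx3c', 'm', 'm', 'sbyg']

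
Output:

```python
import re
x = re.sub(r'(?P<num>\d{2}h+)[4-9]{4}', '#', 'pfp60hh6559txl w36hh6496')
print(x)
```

Pattern: exactly 2 of a digit, then one or more of a literal 'h' (captured as 'num'); then exactly 4 of a character in [4-9].
Matches: at [3:11] → '60hh6559'; at [16:24] → '36hh6496'.
Every occurrence is swapped for '#'.

pfp#txl w#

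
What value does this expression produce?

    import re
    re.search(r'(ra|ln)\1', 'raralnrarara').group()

A backreference is literal: `\1` must see the identical characters the first group matched.
The match spans [0:4] → 'rara'.

'rara'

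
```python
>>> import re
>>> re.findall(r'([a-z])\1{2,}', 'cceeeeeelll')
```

['e', 'l']

After group 1 captures some text, `\1` only succeeds where that same text appears again.
One capturing group, so `findall` returns just the captured substring from each match — 2 in all.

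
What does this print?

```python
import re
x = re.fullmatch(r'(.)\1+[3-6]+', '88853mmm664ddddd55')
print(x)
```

`\1` is not a pattern — it's the concrete string captured by group 1, re-applied verbatim.
`re.fullmatch` requires the pattern to consume the entire string.
Here there's no way to consume every character, so the call returns None.

None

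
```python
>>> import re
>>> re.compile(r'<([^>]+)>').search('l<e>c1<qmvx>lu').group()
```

'<e>'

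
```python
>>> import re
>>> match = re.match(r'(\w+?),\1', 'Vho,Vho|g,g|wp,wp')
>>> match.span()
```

(0, 7)

`match` is anchored at position 0; if the pattern doesn't fit there, it returns None.
The match spans [0:7] → 'Vho,Vho'.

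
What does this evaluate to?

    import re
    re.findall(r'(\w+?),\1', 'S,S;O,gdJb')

['S']

`\1` is not a pattern — it's the concrete string captured by group 1, re-applied verbatim.
Walking the string: at [0:3] match 'S,S', group 1 = 'S'.
With a single group, `findall` returns only what that group captured — 1 item.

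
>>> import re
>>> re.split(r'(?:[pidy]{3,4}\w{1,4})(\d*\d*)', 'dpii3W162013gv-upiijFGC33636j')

['', '2013', 'gv-u', '33636', 'j']

Pattern: 3 to 4 of one of [pidy], then 1 to 4 of a word character (non-capturing group); then zero or more of a digit, then zero or more of a digit (captured).
Matches to split on: at [0:12] → 'dpii3W162013'; at [16:28] → 'piijFGC33636'.
The group in the pattern means `split` returns the separators' captures alongside the pieces.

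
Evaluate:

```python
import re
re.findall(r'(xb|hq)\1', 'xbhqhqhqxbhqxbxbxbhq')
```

['hq', 'xb']

`\1` is not a pattern — it's the concrete string captured by group 1, re-applied verbatim.
Walking the string: at [2:6] match 'hqhq', group 1 = 'hq'; at [12:16] match 'xbxb', group 1 = 'xb'.
With a single group, `findall` returns only what that group captured — 2 items.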